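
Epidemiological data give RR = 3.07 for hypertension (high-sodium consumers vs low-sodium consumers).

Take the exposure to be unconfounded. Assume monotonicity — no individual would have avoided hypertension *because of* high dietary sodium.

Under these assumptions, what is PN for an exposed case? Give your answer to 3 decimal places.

PN ≈ 0.674

Under exogeneity and monotonicity, PN = (RR − 1) / RR = 1 − 1/RR.
PN = (3.07 − 1) / 3.07 = 2.07 / 3.07 ≈ 0.6743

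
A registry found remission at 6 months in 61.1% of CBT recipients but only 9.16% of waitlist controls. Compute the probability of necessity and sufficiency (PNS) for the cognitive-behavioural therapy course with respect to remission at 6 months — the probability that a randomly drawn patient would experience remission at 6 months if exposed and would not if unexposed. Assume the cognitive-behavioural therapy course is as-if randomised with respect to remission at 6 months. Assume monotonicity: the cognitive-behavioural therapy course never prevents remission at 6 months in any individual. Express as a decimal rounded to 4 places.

PNS ≈ 0.5194

p₁ = 0.611, p₀ = 0.0916.
Under exogeneity and monotonicity, PNS = p₁ − p₀.
PNS = 0.611 − 0.0916 = 0.5194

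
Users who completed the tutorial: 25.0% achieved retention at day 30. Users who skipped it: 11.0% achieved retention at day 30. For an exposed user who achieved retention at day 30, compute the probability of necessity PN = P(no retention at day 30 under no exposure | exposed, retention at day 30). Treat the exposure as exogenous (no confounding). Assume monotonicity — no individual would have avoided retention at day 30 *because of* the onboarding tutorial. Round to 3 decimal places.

PN ≈ 0.560

p₁ = 0.25, p₀ = 0.11.
Under exogeneity and monotonicity, PN = (p₁ − p₀) / p₁.
PN = (0.25 − 0.11) / 0.25 = 0.14 / 0.25 ≈ 0.5600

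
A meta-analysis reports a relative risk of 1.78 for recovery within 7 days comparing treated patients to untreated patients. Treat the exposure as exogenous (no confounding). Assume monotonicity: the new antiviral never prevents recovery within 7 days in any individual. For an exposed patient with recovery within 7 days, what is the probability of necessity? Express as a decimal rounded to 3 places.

PN ≈ 0.438

Under exogeneity and monotonicity, PN = (RR − 1) / RR = 1 − 1/RR.
PN = (1.78 − 1) / 1.78 = 0.78 / 1.78 ≈ 0.4382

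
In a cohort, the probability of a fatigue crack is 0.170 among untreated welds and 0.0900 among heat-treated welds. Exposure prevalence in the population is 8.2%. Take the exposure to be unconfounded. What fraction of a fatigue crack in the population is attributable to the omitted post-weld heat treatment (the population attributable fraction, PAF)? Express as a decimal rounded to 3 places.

PAF ≈ 0.068

Let p₁ = 0.17, p₀ = 0.09.
Overall risk P(Y=1) = π·p₁ + (1−π)·p₀ = 0.082×0.17 + 0.918×0.09 = 0.09656.
Under exogeneity, PAF = [P(Y=1) − p₀] / P(Y=1).
PAF = (0.09656 − 0.09) / 0.09656 ≈ 0.0679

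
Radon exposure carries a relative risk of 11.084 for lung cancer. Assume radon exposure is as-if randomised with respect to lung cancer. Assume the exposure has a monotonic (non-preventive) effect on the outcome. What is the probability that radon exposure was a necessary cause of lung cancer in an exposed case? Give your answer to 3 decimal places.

Under exogeneity and monotonicity, PN = (RR − 1) / RR = 1 − 1/RR.
PN = (11.084 − 1) / 11.084 = 10.08 / 11.084 ≈ 0.9098

PN ≈ 0.910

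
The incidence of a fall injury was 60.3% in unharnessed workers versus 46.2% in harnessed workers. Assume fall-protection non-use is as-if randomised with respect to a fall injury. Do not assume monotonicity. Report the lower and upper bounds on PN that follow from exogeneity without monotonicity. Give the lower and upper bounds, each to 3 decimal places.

p₁ = 0.603, p₀ = 0.462.
Under exogeneity alone the bounds on PN are max{0,(p₁−p₀)/p₁} ≤ PN ≤ min{1,(1−p₀)/p₁}.
  lower = (p₁ − p₀)/p₁ = 0.141 / 0.603 ≈ 0.2338
  upper = min{1, (1 − p₀)/p₁} = 0.538 / 0.603 ≈ 0.8922

0.234 ≤ PN ≤ 0.892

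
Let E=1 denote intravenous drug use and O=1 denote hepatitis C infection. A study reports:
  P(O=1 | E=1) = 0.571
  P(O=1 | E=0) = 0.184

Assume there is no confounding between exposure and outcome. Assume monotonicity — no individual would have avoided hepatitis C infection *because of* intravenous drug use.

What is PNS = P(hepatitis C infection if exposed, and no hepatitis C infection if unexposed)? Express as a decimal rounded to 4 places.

Let p₁ = 0.571, p₀ = 0.184.
Under exogeneity and monotonicity, PNS = p₁ − p₀.
PNS = 0.571 − 0.184 = 0.387

PNS ≈ 0.3870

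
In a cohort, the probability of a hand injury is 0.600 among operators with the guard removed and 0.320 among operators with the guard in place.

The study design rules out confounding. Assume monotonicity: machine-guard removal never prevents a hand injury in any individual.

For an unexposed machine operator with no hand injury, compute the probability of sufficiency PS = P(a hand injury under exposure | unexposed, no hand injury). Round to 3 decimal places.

Let p₁ = 0.6, p₀ = 0.32.
Under exogeneity and monotonicity, PS = (p₁ − p₀) / (1 − p₀).
PS = (0.6 − 0.32) / (1 − 0.32) = 0.28 / 0.68 ≈ 0.4118

PS ≈ 0.412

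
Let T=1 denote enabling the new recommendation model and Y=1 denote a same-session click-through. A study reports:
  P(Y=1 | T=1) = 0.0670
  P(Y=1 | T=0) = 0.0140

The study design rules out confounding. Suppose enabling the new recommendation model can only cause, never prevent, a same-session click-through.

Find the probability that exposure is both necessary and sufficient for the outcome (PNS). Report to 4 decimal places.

PNS ≈ 0.0530

Let p₁ = 0.067, p₀ = 0.014.
Under exogeneity and monotonicity, PNS = p₁ − p₀.
PNS = 0.067 − 0.014 = 0.053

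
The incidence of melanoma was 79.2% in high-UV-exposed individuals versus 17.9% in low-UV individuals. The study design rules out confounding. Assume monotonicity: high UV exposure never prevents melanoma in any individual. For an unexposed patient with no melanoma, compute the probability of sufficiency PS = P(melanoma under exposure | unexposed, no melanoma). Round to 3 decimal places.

PS ≈ 0.747

p₁ = 0.792, p₀ = 0.179.
Under exogeneity and monotonicity, PS = (p₁ − p₀) / (1 − p₀).
PS = (0.792 − 0.179) / (1 − 0.179) = 0.613 / 0.821 ≈ 0.7467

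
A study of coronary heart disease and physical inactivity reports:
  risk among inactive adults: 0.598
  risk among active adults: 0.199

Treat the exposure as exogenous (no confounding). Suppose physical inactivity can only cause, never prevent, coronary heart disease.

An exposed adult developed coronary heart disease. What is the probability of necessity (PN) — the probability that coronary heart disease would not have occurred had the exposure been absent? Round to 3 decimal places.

Let p₁ = 0.598, p₀ = 0.199.
Under exogeneity and monotonicity, PN = (p₁ − p₀) / p₁.
PN = (0.598 − 0.199) / 0.598 = 0.399 / 0.598 ≈ 0.6672

PN ≈ 0.667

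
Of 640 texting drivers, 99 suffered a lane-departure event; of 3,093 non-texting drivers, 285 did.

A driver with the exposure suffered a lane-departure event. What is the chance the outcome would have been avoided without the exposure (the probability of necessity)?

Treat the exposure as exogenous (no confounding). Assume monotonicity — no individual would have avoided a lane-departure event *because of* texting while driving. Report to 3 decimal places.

PN ≈ 0.404

p₁ = P(outcome | exposed) = 99/640 = 0.15469
p₀ = P(outcome | unexposed) = 285/3093 = 0.092144
Under exogeneity and monotonicity, PN = (p₁ − p₀) / p₁.
PN = (0.15469 − 0.092144) / 0.15469 = 0.062544 / 0.15469 ≈ 0.4043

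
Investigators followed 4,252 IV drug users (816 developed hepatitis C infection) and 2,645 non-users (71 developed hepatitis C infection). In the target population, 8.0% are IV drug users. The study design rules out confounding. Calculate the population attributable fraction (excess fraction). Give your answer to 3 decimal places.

p₁ = P(outcome | exposed) = 816/4252 = 0.19191
p₀ = P(outcome | unexposed) = 71/2645 = 0.026843
Overall risk P(Y=1) = π·p₁ + (1−π)·p₀ = 0.08×0.19191 + 0.92×0.026843 = 0.040048.
Under exogeneity, PAF = [P(Y=1) − p₀] / P(Y=1).
PAF = (0.040048 − 0.026843) / 0.040048 ≈ 0.3297

PAF ≈ 0.330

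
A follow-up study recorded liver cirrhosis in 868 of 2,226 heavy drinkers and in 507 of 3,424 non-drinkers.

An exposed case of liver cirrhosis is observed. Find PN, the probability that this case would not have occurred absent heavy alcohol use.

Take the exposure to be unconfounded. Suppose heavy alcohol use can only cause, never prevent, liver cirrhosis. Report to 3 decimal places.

PN ≈ 0.620

p₁ = P(outcome | exposed) = 868/2226 = 0.38994
p₀ = P(outcome | unexposed) = 507/3424 = 0.14807
Under exogeneity and monotonicity, PN = (p₁ − p₀) / p₁.
PN = (0.38994 − 0.14807) / 0.38994 = 0.24186 / 0.38994 ≈ 0.6203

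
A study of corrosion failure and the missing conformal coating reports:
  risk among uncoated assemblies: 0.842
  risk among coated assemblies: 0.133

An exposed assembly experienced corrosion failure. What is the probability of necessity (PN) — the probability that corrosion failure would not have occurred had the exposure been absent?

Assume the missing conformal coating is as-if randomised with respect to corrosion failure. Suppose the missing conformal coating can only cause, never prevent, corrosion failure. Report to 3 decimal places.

PN ≈ 0.842

Let p₁ = 0.842, p₀ = 0.133.
Under exogeneity and monotonicity, PN = (p₁ − p₀) / p₁.
PN = (0.842 − 0.133) / 0.842 = 0.709 / 0.842 ≈ 0.8420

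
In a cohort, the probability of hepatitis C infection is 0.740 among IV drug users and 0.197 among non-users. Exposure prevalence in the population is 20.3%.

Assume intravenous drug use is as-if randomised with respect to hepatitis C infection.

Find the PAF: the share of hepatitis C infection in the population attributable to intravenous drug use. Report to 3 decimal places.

PAF ≈ 0.359

Let p₁ = 0.74, p₀ = 0.197.
Overall risk P(Y=1) = π·p₁ + (1−π)·p₀ = 0.203×0.74 + 0.797×0.197 = 0.30723.
Under exogeneity, PAF = [P(Y=1) − p₀] / P(Y=1).
PAF = (0.30723 − 0.197) / 0.30723 ≈ 0.3588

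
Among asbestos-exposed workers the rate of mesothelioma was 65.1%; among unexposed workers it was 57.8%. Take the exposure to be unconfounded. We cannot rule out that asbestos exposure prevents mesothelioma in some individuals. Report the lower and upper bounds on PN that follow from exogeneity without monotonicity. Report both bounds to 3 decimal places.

0.112 ≤ PN ≤ 0.648

p₁ = 0.651, p₀ = 0.578.
Under exogeneity alone the bounds on PN are max{0,(p₁−p₀)/p₁} ≤ PN ≤ min{1,(1−p₀)/p₁}.
  lower = (p₁ − p₀)/p₁ = 0.073 / 0.651 ≈ 0.1121
  upper = min{1, (1 − p₀)/p₁} = 0.422 / 0.651 ≈ 0.6482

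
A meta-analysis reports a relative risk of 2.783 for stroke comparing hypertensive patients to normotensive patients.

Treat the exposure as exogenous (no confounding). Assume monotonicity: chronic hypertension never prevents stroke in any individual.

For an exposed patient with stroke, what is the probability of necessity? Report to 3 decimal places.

PN ≈ 0.641

Under exogeneity and monotonicity, PN = (RR − 1) / RR = 1 − 1/RR.
PN = (2.783 − 1) / 2.783 = 1.783 / 2.783 ≈ 0.6407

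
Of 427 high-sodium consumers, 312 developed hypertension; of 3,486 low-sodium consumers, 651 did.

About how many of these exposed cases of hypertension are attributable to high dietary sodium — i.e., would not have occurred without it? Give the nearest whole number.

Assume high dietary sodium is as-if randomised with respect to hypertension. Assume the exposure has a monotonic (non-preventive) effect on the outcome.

about 232 cases

p₁ = P(outcome | exposed) = 312/427 = 0.73068
p₀ = P(outcome | unexposed) = 651/3486 = 0.18675
PN = (p₁ − p₀)/p₁ = (0.73068 − 0.18675) / 0.73068 ≈ 0.74442.
Attributable cases ≈ PN × (exposed cases) = 0.74442 × 312 ≈ 232.26.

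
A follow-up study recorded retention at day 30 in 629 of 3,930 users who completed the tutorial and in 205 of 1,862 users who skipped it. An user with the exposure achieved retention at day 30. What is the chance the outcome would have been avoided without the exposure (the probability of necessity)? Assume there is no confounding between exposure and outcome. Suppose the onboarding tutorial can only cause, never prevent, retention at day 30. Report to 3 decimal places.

p₁ = P(outcome | exposed) = 629/3930 = 0.16005
p₀ = P(outcome | unexposed) = 205/1862 = 0.1101
Under exogeneity and monotonicity, PN = (p₁ − p₀) / p₁.
PN = (0.16005 − 0.1101) / 0.16005 = 0.049954 / 0.16005 ≈ 0.3121

PN ≈ 0.312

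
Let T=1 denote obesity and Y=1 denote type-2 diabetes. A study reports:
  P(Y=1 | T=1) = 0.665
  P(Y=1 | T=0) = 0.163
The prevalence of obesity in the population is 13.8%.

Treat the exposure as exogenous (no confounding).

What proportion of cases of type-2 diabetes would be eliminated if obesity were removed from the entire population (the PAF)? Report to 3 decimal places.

PAF ≈ 0.298

Let p₁ = 0.665, p₀ = 0.163.
Overall risk P(Y=1) = π·p₁ + (1−π)·p₀ = 0.138×0.665 + 0.862×0.163 = 0.23228.
Under exogeneity, PAF = [P(Y=1) − p₀] / P(Y=1).
PAF = (0.23228 − 0.163) / 0.23228 ≈ 0.2982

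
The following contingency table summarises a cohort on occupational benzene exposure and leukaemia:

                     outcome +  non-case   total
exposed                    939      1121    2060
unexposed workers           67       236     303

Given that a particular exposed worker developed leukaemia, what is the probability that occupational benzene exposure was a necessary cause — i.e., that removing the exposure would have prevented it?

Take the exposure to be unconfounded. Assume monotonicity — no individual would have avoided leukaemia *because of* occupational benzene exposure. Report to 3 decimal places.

PN ≈ 0.515

p₁ = P(outcome | exposed) = 939/2060 = 0.45583
p₀ = P(outcome | unexposed) = 67/303 = 0.22112
Under exogeneity and monotonicity, PN = (p₁ − p₀) / p₁.
PN = (0.45583 − 0.22112) / 0.45583 = 0.2347 / 0.45583 ≈ 0.5149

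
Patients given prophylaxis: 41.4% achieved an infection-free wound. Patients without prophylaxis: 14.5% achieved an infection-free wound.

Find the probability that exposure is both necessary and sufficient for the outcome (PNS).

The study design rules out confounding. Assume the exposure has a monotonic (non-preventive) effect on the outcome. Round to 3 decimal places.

PNS ≈ 0.269

p₁ = 0.414, p₀ = 0.145.
Under exogeneity and monotonicity, PNS = p₁ − p₀.
PNS = 0.414 − 0.145 = 0.269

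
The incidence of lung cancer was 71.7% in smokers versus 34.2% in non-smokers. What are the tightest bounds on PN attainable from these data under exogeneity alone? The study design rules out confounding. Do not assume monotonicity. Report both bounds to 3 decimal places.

0.523 ≤ PN ≤ 0.918

p₁ = 0.717, p₀ = 0.342.
Under exogeneity alone the bounds on PN are max{0,(p₁−p₀)/p₁} ≤ PN ≤ min{1,(1−p₀)/p₁}.
  lower = (p₁ − p₀)/p₁ = 0.375 / 0.717 ≈ 0.5230
  upper = min{1, (1 − p₀)/p₁} = 0.658 / 0.717 ≈ 0.9177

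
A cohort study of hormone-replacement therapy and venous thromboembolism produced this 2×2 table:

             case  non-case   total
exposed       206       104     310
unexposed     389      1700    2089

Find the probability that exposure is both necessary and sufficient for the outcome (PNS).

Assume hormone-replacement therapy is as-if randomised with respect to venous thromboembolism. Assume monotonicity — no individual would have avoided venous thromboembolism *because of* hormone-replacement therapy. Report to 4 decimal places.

p₁ = P(outcome | exposed) = 206/310 = 0.66452
p₀ = P(outcome | unexposed) = 389/2089 = 0.18621
Under exogeneity and monotonicity, PNS = p₁ − p₀.
PNS = 0.66452 − 0.18621 = 0.4783

PNS ≈ 0.4783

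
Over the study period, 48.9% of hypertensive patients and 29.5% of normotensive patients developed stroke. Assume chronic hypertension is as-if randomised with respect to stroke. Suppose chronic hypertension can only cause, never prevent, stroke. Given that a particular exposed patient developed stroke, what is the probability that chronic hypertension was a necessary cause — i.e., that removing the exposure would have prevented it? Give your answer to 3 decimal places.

p₁ = 0.489, p₀ = 0.295.
Under exogeneity and monotonicity, PN = (p₁ − p₀) / p₁.
PN = (0.489 − 0.295) / 0.489 = 0.194 / 0.489 ≈ 0.3967

PN ≈ 0.397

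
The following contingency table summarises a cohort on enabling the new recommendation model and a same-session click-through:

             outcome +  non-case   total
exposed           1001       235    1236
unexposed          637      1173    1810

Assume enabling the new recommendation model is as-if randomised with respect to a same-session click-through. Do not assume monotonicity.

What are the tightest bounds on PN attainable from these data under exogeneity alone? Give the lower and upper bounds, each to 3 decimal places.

p₁ = P(outcome | exposed) = 1001/1236 = 0.80987
p₀ = P(outcome | unexposed) = 637/1810 = 0.35193
Under exogeneity alone the bounds on PN are max{0,(p₁−p₀)/p₁} ≤ PN ≤ min{1,(1−p₀)/p₁}.
  lower = (p₁ − p₀)/p₁ = 0.45794 / 0.80987 ≈ 0.5654
  upper = min{1, (1 − p₀)/p₁} = 0.64807 / 0.80987 ≈ 0.8002

0.565 ≤ PN ≤ 0.800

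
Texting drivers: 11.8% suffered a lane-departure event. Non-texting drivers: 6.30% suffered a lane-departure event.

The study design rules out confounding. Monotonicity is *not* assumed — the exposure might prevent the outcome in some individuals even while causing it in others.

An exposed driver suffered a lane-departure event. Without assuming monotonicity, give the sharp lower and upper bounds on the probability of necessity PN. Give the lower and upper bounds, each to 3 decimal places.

p₁ = 0.118, p₀ = 0.063.
Under exogeneity alone the bounds on PN are max{0,(p₁−p₀)/p₁} ≤ PN ≤ min{1,(1−p₀)/p₁}.
  lower = (p₁ − p₀)/p₁ = 0.055 / 0.118 ≈ 0.4661
  upper = min{1, (1 − p₀)/p₁} = 0.937 / 0.118 ≈ 7.9407 → capped at 1

0.466 ≤ PN ≤ 1.000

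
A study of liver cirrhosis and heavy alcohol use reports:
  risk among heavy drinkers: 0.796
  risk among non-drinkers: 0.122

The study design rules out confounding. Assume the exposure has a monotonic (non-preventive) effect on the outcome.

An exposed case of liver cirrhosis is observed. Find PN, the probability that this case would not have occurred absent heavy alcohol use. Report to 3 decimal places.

Let p₁ = 0.796, p₀ = 0.122.
Under exogeneity and monotonicity, PN = (p₁ − p₀) / p₁.
PN = (0.796 − 0.122) / 0.796 = 0.674 / 0.796 ≈ 0.8467

PN ≈ 0.847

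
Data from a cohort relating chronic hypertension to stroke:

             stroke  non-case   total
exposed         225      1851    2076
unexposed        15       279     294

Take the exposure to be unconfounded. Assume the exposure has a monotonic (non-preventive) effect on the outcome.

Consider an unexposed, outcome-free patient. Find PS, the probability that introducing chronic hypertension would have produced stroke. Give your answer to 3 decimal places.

p₁ = P(outcome | exposed) = 225/2076 = 0.10838
p₀ = P(outcome | unexposed) = 15/294 = 0.05102
Under exogeneity and monotonicity, PS = (p₁ − p₀)/(1 − p₀).
PS = (0.10838 − 0.05102) / 0.94898 ≈ 0.0604

PS ≈ 0.060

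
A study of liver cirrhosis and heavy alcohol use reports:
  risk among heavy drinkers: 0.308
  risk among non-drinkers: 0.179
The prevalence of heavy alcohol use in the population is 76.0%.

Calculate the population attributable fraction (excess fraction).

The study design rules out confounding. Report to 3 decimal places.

Let p₁ = 0.308, p₀ = 0.179.
Overall risk P(Y=1) = π·p₁ + (1−π)·p₀ = 0.76×0.308 + 0.24×0.179 = 0.27704.
Under exogeneity, PAF = [P(Y=1) − p₀] / P(Y=1).
PAF = (0.27704 − 0.179) / 0.27704 ≈ 0.3539

PAF ≈ 0.354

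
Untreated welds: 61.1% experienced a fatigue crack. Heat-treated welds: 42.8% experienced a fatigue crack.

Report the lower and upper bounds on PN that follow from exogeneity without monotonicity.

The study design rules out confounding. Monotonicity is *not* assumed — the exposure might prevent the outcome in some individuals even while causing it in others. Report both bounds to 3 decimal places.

p₁ = 0.611, p₀ = 0.428.
Under exogeneity alone the bounds on PN are max{0,(p₁−p₀)/p₁} ≤ PN ≤ min{1,(1−p₀)/p₁}.
  lower = (p₁ − p₀)/p₁ = 0.183 / 0.611 ≈ 0.2995
  upper = min{1, (1 − p₀)/p₁} = 0.572 / 0.611 ≈ 0.9362

0.300 ≤ PN ≤ 0.936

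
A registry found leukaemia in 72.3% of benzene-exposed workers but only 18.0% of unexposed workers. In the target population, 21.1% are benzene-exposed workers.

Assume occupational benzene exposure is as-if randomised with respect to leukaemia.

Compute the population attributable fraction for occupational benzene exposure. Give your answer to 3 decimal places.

PAF ≈ 0.389

p₁ = 0.723, p₀ = 0.18.
Overall risk P(Y=1) = π·p₁ + (1−π)·p₀ = 0.211×0.723 + 0.789×0.18 = 0.29457.
Under exogeneity, PAF = [P(Y=1) − p₀] / P(Y=1).
PAF = (0.29457 − 0.18) / 0.29457 ≈ 0.3889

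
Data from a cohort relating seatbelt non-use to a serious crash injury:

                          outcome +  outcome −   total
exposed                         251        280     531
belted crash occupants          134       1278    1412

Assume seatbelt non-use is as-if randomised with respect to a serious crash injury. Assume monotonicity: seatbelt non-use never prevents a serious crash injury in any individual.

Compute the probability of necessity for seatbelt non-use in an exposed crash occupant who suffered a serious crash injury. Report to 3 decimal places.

PN ≈ 0.799

p₁ = P(outcome | exposed) = 251/531 = 0.47269
p₀ = P(outcome | unexposed) = 134/1412 = 0.094901
Under exogeneity and monotonicity, PN = (p₁ − p₀) / p₁.
PN = (0.47269 − 0.094901) / 0.47269 = 0.37779 / 0.47269 ≈ 0.7992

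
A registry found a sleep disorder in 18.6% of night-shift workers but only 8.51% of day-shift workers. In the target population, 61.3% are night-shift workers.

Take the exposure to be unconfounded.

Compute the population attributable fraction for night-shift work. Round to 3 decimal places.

p₁ = 0.186, p₀ = 0.0851.
Overall risk P(Y=1) = π·p₁ + (1−π)·p₀ = 0.613×0.186 + 0.387×0.0851 = 0.14695.
Under exogeneity, PAF = [P(Y=1) − p₀] / P(Y=1).
PAF = (0.14695 − 0.0851) / 0.14695 ≈ 0.4209

PAF ≈ 0.421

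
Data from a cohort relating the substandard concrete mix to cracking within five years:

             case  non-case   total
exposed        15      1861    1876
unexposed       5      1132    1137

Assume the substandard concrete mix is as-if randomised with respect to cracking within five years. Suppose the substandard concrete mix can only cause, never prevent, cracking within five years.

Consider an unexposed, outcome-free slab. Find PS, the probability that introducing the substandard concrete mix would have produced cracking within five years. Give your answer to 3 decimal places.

PS ≈ 0.004

p₁ = P(outcome | exposed) = 15/1876 = 0.0079957
p₀ = P(outcome | unexposed) = 5/1137 = 0.0043975
Under exogeneity and monotonicity, PS = (p₁ − p₀)/(1 − p₀).
PS = (0.0079957 − 0.0043975) / 0.9956 ≈ 0.0036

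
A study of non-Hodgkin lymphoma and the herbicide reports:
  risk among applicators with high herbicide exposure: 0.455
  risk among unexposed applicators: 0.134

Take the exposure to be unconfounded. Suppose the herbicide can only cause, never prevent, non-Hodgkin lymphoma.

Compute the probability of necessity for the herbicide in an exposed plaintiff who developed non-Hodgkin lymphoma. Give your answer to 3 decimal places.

Let p₁ = 0.455, p₀ = 0.134.
Under exogeneity and monotonicity, PN = (p₁ − p₀) / p₁.
PN = (0.455 − 0.134) / 0.455 = 0.321 / 0.455 ≈ 0.7055

PN ≈ 0.705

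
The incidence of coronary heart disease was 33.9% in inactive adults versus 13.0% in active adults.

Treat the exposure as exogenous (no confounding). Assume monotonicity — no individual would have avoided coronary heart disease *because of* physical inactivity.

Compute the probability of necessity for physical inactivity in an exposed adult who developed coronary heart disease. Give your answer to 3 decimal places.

p₁ = 0.339, p₀ = 0.13.
Under exogeneity and monotonicity, PN = (p₁ − p₀) / p₁.
PN = (0.339 − 0.13) / 0.339 = 0.209 / 0.339 ≈ 0.6165

PN ≈ 0.617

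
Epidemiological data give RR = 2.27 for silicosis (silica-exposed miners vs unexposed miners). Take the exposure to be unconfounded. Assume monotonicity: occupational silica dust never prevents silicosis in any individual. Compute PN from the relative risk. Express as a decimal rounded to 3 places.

Under exogeneity and monotonicity, PN = (RR − 1) / RR = 1 − 1/RR.
PN = (2.27 − 1) / 2.27 = 1.27 / 2.27 ≈ 0.5595

PN ≈ 0.559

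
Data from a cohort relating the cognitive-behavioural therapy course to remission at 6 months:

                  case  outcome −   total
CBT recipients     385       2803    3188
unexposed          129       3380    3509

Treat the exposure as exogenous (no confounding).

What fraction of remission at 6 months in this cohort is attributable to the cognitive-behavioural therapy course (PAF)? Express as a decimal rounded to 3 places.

PAF ≈ 0.521

p₁ = P(outcome | exposed) = 385/3188 = 0.12077
p₀ = P(outcome | unexposed) = 129/3509 = 0.036763
Exposure prevalence π = 3188/6697 = 0.47603; overall risk P(Y=1) = 0.076751.
Under exogeneity, PAF = [P(Y=1) − p₀]/P(Y=1).
PAF = (0.076751 − 0.036763) / 0.076751 ≈ 0.5210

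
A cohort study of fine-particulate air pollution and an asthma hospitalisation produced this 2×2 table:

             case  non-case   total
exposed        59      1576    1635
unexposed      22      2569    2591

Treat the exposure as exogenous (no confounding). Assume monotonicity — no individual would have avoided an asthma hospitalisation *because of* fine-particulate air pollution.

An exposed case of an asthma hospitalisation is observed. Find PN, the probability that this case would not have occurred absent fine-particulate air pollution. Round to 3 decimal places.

PN ≈ 0.765

p₁ = P(outcome | exposed) = 59/1635 = 0.036086
p₀ = P(outcome | unexposed) = 22/2591 = 0.0084909
Under exogeneity and monotonicity, PN = (p₁ − p₀) / p₁.
PN = (0.036086 − 0.0084909) / 0.036086 = 0.027595 / 0.036086 ≈ 0.7647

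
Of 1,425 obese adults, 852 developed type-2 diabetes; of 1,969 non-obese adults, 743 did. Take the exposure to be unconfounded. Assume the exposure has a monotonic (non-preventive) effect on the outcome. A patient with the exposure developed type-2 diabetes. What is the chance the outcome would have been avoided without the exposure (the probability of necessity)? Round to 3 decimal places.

PN ≈ 0.369

p₁ = P(outcome | exposed) = 852/1425 = 0.59789
p₀ = P(outcome | unexposed) = 743/1969 = 0.37735
Under exogeneity and monotonicity, PN = (p₁ − p₀) / p₁.
PN = (0.59789 − 0.37735) / 0.59789 = 0.22055 / 0.59789 ≈ 0.3689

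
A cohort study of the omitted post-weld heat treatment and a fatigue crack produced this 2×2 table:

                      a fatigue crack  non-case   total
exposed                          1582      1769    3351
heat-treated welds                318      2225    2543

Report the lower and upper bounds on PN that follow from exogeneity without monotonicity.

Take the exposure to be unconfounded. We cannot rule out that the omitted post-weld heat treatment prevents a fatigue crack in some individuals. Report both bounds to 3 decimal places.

0.735 ≤ PN ≤ 1.000

p₁ = P(outcome | exposed) = 1582/3351 = 0.4721
p₀ = P(outcome | unexposed) = 318/2543 = 0.12505
Under exogeneity alone the bounds on PN are max{0,(p₁−p₀)/p₁} ≤ PN ≤ min{1,(1−p₀)/p₁}.
  lower = (p₁ − p₀)/p₁ = 0.34705 / 0.4721 ≈ 0.7351
  upper = min{1, (1 − p₀)/p₁} = 0.87495 / 0.4721 ≈ 1.8533 → capped at 1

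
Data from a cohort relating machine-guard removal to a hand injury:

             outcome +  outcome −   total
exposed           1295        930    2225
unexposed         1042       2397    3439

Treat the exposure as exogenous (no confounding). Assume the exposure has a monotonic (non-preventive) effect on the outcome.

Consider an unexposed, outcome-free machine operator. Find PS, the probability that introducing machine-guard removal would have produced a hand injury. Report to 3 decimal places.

p₁ = P(outcome | exposed) = 1295/2225 = 0.58202
p₀ = P(outcome | unexposed) = 1042/3439 = 0.303
Under exogeneity and monotonicity, PS = (p₁ − p₀) / (1 − p₀).
PS = (0.58202 − 0.303) / (1 − 0.303) = 0.27903 / 0.697 ≈ 0.4003

PS ≈ 0.400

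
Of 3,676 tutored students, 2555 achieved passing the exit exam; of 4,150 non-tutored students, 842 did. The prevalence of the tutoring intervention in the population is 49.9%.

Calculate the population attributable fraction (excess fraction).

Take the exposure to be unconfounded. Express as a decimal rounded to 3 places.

PAF ≈ 0.548

p₁ = P(outcome | exposed) = 2555/3676 = 0.69505
p₀ = P(outcome | unexposed) = 842/4150 = 0.20289
Overall risk P(Y=1) = π·p₁ + (1−π)·p₀ = 0.499×0.69505 + 0.501×0.20289 = 0.44848.
Under exogeneity, PAF = [P(Y=1) − p₀] / P(Y=1).
PAF = (0.44848 − 0.20289) / 0.44848 ≈ 0.5476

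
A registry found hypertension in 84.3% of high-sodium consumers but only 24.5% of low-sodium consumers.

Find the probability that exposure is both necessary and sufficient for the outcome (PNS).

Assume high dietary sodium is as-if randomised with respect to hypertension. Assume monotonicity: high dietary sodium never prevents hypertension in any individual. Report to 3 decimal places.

PNS ≈ 0.598

p₁ = 0.843, p₀ = 0.245.
Under exogeneity and monotonicity, PNS = p₁ − p₀.
PNS = 0.843 − 0.245 = 0.598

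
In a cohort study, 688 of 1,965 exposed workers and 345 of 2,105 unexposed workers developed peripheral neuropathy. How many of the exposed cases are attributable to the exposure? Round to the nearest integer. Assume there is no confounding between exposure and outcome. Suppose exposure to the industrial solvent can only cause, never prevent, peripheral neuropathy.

about 366 cases

p₁ = P(outcome | exposed) = 688/1965 = 0.35013
p₀ = P(outcome | unexposed) = 345/2105 = 0.1639
PN = (p₁ − p₀)/p₁ = (0.35013 − 0.1639) / 0.35013 ≈ 0.53190.
Attributable cases ≈ PN × (exposed cases) = 0.53190 × 688 ≈ 365.95.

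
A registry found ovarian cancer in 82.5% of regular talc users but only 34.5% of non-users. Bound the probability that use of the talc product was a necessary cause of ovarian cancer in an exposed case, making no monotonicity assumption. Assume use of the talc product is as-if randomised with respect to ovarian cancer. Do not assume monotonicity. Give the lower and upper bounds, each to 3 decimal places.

0.582 ≤ PN ≤ 0.794

p₁ = 0.825, p₀ = 0.345.
Under exogeneity alone the bounds on PN are max{0,(p₁−p₀)/p₁} ≤ PN ≤ min{1,(1−p₀)/p₁}.
  lower = (p₁ − p₀)/p₁ = 0.48 / 0.825 ≈ 0.5818
  upper = min{1, (1 − p₀)/p₁} = 0.655 / 0.825 ≈ 0.7939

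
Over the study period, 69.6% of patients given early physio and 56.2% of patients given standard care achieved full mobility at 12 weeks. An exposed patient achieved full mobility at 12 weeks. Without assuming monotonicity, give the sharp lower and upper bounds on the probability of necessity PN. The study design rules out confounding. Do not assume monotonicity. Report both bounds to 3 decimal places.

0.193 ≤ PN ≤ 0.629

p₁ = 0.696, p₀ = 0.562.
Under exogeneity alone the bounds on PN are max{0,(p₁−p₀)/p₁} ≤ PN ≤ min{1,(1−p₀)/p₁}.
  lower = (p₁ − p₀)/p₁ = 0.134 / 0.696 ≈ 0.1925
  upper = min{1, (1 − p₀)/p₁} = 0.438 / 0.696 ≈ 0.6293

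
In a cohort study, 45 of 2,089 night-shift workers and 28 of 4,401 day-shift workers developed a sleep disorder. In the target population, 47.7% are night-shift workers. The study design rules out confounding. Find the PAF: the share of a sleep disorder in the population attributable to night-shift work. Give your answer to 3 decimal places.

PAF ≈ 0.532

p₁ = P(outcome | exposed) = 45/2089 = 0.021541
p₀ = P(outcome | unexposed) = 28/4401 = 0.0063622
Overall risk P(Y=1) = π·p₁ + (1−π)·p₀ = 0.477×0.021541 + 0.523×0.0063622 = 0.013603.
Under exogeneity, PAF = [P(Y=1) − p₀] / P(Y=1).
PAF = (0.013603 − 0.0063622) / 0.013603 ≈ 0.5323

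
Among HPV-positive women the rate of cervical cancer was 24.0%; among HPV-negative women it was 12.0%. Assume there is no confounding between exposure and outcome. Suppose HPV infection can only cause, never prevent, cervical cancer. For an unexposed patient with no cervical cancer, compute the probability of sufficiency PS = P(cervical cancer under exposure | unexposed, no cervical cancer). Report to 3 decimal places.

p₁ = 0.24, p₀ = 0.12.
Under exogeneity and monotonicity, PS = (p₁ − p₀) / (1 − p₀).
PS = (0.24 − 0.12) / (1 − 0.12) = 0.12 / 0.88 ≈ 0.1364

PS ≈ 0.136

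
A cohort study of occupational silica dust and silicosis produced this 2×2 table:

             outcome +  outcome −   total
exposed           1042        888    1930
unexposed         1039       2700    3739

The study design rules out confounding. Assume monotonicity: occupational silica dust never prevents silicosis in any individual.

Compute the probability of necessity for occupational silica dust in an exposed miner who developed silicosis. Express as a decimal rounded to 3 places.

PN ≈ 0.485

p₁ = P(outcome | exposed) = 1042/1930 = 0.5399
p₀ = P(outcome | unexposed) = 1039/3739 = 0.27788
Under exogeneity and monotonicity, PN = (p₁ − p₀) / p₁.
PN = (0.5399 − 0.27788) / 0.5399 = 0.26201 / 0.5399 ≈ 0.4853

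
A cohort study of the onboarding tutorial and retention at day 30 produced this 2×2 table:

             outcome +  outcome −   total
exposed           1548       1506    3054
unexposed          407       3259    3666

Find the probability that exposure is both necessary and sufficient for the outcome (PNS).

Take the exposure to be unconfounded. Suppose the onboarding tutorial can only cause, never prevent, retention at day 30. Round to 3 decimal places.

p₁ = P(outcome | exposed) = 1548/3054 = 0.50688
p₀ = P(outcome | unexposed) = 407/3666 = 0.11102
Under exogeneity and monotonicity, PNS = p₁ − p₀.
PNS = 0.50688 − 0.11102 = 0.39586

PNS ≈ 0.396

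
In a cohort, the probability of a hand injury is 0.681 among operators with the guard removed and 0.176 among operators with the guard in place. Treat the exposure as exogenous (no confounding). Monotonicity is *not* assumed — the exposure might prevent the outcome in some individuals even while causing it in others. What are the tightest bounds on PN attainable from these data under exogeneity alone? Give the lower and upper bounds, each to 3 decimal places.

0.742 ≤ PN ≤ 1.000

Let p₁ = 0.681, p₀ = 0.176.
Under exogeneity alone the bounds on PN are max{0,(p₁−p₀)/p₁} ≤ PN ≤ min{1,(1−p₀)/p₁}.
  lower = (p₁ − p₀)/p₁ = 0.505 / 0.681 ≈ 0.7416
  upper = min{1, (1 − p₀)/p₁} = 0.824 / 0.681 ≈ 1.2100 → capped at 1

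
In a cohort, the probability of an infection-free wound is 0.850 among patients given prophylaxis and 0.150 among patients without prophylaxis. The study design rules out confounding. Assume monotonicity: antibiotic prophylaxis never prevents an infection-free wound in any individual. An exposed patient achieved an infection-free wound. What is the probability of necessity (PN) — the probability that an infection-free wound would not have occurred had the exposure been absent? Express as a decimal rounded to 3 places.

PN ≈ 0.824

Let p₁ = 0.85, p₀ = 0.15.
Under exogeneity and monotonicity, PN = (p₁ − p₀) / p₁.
PN = (0.85 − 0.15) / 0.85 = 0.7 / 0.85 ≈ 0.8235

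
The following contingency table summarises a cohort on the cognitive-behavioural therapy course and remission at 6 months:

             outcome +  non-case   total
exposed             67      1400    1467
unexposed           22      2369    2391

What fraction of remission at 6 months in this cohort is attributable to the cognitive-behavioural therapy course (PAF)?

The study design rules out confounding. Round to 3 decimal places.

p₁ = P(outcome | exposed) = 67/1467 = 0.045671
p₀ = P(outcome | unexposed) = 22/2391 = 0.0092012
Exposure prevalence π = 1467/3858 = 0.38025; overall risk P(Y=1) = 0.023069.
Under exogeneity, PAF = [P(Y=1) − p₀]/P(Y=1).
PAF = (0.023069 − 0.0092012) / 0.023069 ≈ 0.6011

PAF ≈ 0.601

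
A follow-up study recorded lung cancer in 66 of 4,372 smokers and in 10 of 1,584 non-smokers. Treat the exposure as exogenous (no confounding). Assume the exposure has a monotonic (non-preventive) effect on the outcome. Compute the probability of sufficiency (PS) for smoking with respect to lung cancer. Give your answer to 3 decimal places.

p₁ = P(outcome | exposed) = 66/4372 = 0.015096
p₀ = P(outcome | unexposed) = 10/1584 = 0.0063131
Under exogeneity and monotonicity, PS = (p₁ − p₀) / (1 − p₀).
PS = (0.015096 − 0.0063131) / (1 − 0.0063131) = 0.0087829 / 0.99369 ≈ 0.0088

PS ≈ 0.009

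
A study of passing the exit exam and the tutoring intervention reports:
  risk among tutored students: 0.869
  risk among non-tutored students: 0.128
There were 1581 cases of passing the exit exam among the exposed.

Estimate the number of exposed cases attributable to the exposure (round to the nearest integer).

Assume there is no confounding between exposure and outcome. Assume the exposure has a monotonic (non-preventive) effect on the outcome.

Let p₁ = 0.869, p₀ = 0.128.
PN = (p₁ − p₀)/p₁ = (0.869 − 0.128) / 0.869 ≈ 0.85270.
Attributable cases ≈ PN × (exposed cases) = 0.85270 × 1581 ≈ 1348.13.

about 1348 cases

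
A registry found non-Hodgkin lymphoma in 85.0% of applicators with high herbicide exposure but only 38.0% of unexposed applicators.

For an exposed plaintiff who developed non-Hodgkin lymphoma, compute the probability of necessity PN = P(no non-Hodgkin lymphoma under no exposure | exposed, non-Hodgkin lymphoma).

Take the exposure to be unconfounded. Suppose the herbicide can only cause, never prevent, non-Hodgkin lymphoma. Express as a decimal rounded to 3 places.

p₁ = 0.85, p₀ = 0.38.
Under exogeneity and monotonicity, PN = (p₁ − p₀) / p₁.
PN = (0.85 − 0.38) / 0.85 = 0.47 / 0.85 ≈ 0.5529

PN ≈ 0.553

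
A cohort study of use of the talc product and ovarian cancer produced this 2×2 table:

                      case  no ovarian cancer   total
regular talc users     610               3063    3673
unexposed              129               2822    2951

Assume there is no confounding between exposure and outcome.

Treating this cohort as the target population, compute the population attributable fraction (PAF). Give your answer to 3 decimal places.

p₁ = P(outcome | exposed) = 610/3673 = 0.16608
p₀ = P(outcome | unexposed) = 129/2951 = 0.043714
Exposure prevalence π = 3673/6624 = 0.5545; overall risk P(Y=1) = 0.11156.
Under exogeneity, PAF = [P(Y=1) − p₀]/P(Y=1).
PAF = (0.11156 − 0.043714) / 0.11156 ≈ 0.6082

PAF ≈ 0.608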